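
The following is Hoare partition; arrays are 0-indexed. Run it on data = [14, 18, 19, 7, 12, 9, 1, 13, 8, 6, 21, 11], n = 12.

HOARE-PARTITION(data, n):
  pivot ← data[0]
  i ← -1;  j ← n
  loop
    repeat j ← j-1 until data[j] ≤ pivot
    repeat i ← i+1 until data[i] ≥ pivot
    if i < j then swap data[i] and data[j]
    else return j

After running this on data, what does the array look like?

[11, 6, 8, 7, 12, 9, 1, 13, 19, 18, 21, 14]

pivot = data[0] = 14; i = -1, j = 12
j→11 (data[11]=11≤14), i→0 (data[0]=14≥14); i<j, swap → [11, 18, 19, 7, 12, 9, 1, 13, 8, 6, 21, 14]
j→9 (data[9]=6≤14), i→1 (data[1]=18≥14); i<j, swap → [11, 6, 19, 7, 12, 9, 1, 13, 8, 18, 21, 14]
j→8 (data[8]=8≤14), i→2 (data[2]=19≥14); i<j, swap → [11, 6, 8, 7, 12, 9, 1, 13, 19, 18, 21, 14]
j→7, i→8; i≥j, return j=7. data = [11, 6, 8, 7, 12, 9, 1, 13, 19, 18, 21, 14]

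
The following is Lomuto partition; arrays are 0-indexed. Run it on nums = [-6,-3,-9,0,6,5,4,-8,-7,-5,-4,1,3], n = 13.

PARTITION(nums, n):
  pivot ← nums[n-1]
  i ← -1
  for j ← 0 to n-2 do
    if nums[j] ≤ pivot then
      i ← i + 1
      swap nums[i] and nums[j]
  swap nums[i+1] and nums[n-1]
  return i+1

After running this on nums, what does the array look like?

pivot = nums[12] = 3; i = -1
j=0: nums[0]=-6 ≤ 3 → i=0, swap nums[0],nums[0] (no change) → [-6,-3,-9,0,6,5,4,-8,-7,-5,-4,1,3]
j=1: nums[1]=-3 ≤ 3 → i=1, swap nums[1],nums[1] (no change) → [-6,-3,-9,0,6,5,4,-8,-7,-5,-4,1,3]
j=2: nums[2]=-9 ≤ 3 → i=2, swap nums[2],nums[2] (no change) → [-6,-3,-9,0,6,5,4,-8,-7,-5,-4,1,3]
j=3: nums[3]=0 ≤ 3 → i=3, swap nums[3],nums[3] (no change) → [-6,-3,-9,0,6,5,4,-8,-7,-5,-4,1,3]
j=4: nums[4]=6 > 3 → no swap
j=5: nums[5]=5 > 3 → no swap
j=6: nums[6]=4 > 3 → no swap
j=7: nums[7]=-8 ≤ 3 → i=4, swap nums[4],nums[7] → [-6,-3,-9,0,-8,5,4,6,-7,-5,-4,1,3]
j=8: nums[8]=-7 ≤ 3 → i=5, swap nums[5],nums[8] → [-6,-3,-9,0,-8,-7,4,6,5,-5,-4,1,3]
j=9: nums[9]=-5 ≤ 3 → i=6, swap nums[6],nums[9] → [-6,-3,-9,0,-8,-7,-5,6,5,4,-4,1,3]
j=10: nums[10]=-4 ≤ 3 → i=7, swap nums[7],nums[10] → [-6,-3,-9,0,-8,-7,-5,-4,5,4,6,1,3]
j=11: nums[11]=1 ≤ 3 → i=8, swap nums[8],nums[11] → [-6,-3,-9,0,-8,-7,-5,-4,1,4,6,5,3]
final swap nums[9],nums[12] → [-6,-3,-9,0,-8,-7,-5,-4,1,3,6,5,4]; return 9

[-6,-3,-9,0,-8,-7,-5,-4,1,3,6,5,4]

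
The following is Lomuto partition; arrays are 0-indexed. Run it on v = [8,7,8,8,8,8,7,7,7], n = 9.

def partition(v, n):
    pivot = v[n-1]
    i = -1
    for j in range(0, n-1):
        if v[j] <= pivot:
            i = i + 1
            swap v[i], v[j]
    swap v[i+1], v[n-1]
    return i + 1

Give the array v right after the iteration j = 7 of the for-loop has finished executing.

[7,7,7,8,8,8,8,8,7]

pivot = v[8] = 7; i = -1
j=0: v[0]=8 > 7 → no swap
j=1: v[1]=7 ≤ 7 → i=0, swap v[0],v[1] → [7,8,8,8,8,8,7,7,7]
j=2: v[2]=8 > 7 → no swap
j=3: v[3]=8 > 7 → no swap
j=4: v[4]=8 > 7 → no swap
j=5: v[5]=8 > 7 → no swap
j=6: v[6]=7 ≤ 7 → i=1, swap v[1],v[6] → [7,7,8,8,8,8,8,7,7]
j=7: v[7]=7 ≤ 7 → i=2, swap v[2],v[7] → [7,7,7,8,8,8,8,8,7]
(after j=7) v = [7,7,7,8,8,8,8,8,7]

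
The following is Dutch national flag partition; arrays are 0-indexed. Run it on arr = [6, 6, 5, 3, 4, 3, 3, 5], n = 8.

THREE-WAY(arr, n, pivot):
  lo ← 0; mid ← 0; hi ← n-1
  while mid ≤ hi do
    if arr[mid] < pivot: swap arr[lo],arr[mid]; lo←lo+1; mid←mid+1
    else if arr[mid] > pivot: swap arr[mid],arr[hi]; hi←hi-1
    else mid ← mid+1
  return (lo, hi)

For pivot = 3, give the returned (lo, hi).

pivot = 3; lo=0, mid=0, hi=7
arr[mid]=6>3: swap arr[0],arr[7]; hi=6 → [5, 6, 5, 3, 4, 3, 3, 6]
arr[mid]=5>3: swap arr[0],arr[6]; hi=5 → [3, 6, 5, 3, 4, 3, 5, 6]
arr[mid]=3=3: mid=1
arr[mid]=6>3: swap arr[1],arr[5]; hi=4 → [3, 3, 5, 3, 4, 6, 5, 6]
arr[mid]=3=3: mid=2
arr[mid]=5>3: swap arr[2],arr[4]; hi=3 → [3, 3, 4, 3, 5, 6, 5, 6]
arr[mid]=4>3: swap arr[2],arr[3]; hi=2 → [3, 3, 3, 4, 5, 6, 5, 6]
arr[mid]=3=3: mid=3
end: lo=0, hi=2; arr = [3, 3, 3, 4, 5, 6, 5, 6]

(0, 2)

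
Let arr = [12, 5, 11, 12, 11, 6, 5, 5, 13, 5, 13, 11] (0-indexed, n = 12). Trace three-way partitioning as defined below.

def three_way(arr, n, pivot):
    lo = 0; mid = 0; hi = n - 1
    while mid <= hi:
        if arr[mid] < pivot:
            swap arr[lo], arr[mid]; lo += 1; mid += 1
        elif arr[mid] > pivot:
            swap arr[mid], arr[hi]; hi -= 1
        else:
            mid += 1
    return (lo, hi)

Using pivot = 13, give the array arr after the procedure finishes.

pivot = 13; lo=0, mid=0, hi=11
arr[mid]=12<13: swap arr[0],arr[0]; lo=1,mid=1 → [12, 5, 11, 12, 11, 6, 5, 5, 13, 5, 13, 11]
arr[mid]=5<13: swap arr[1],arr[1]; lo=2,mid=2 → [12, 5, 11, 12, 11, 6, 5, 5, 13, 5, 13, 11]
arr[mid]=11<13: swap arr[2],arr[2]; lo=3,mid=3 → [12, 5, 11, 12, 11, 6, 5, 5, 13, 5, 13, 11]
arr[mid]=12<13: swap arr[3],arr[3]; lo=4,mid=4 → [12, 5, 11, 12, 11, 6, 5, 5, 13, 5, 13, 11]
arr[mid]=11<13: swap arr[4],arr[4]; lo=5,mid=5 → [12, 5, 11, 12, 11, 6, 5, 5, 13, 5, 13, 11]
arr[mid]=6<13: swap arr[5],arr[5]; lo=6,mid=6 → [12, 5, 11, 12, 11, 6, 5, 5, 13, 5, 13, 11]
arr[mid]=5<13: swap arr[6],arr[6]; lo=7,mid=7 → [12, 5, 11, 12, 11, 6, 5, 5, 13, 5, 13, 11]
arr[mid]=5<13: swap arr[7],arr[7]; lo=8,mid=8 → [12, 5, 11, 12, 11, 6, 5, 5, 13, 5, 13, 11]
arr[mid]=13=13: mid=9
arr[mid]=5<13: swap arr[8],arr[9]; lo=9,mid=10 → [12, 5, 11, 12, 11, 6, 5, 5, 5, 13, 13, 11]
arr[mid]=13=13: mid=11
arr[mid]=11<13: swap arr[9],arr[11]; lo=10,mid=12 → [12, 5, 11, 12, 11, 6, 5, 5, 5, 11, 13, 13]
end: lo=10, hi=11; arr = [12, 5, 11, 12, 11, 6, 5, 5, 5, 11, 13, 13]

[12, 5, 11, 12, 11, 6, 5, 5, 5, 11, 13, 13]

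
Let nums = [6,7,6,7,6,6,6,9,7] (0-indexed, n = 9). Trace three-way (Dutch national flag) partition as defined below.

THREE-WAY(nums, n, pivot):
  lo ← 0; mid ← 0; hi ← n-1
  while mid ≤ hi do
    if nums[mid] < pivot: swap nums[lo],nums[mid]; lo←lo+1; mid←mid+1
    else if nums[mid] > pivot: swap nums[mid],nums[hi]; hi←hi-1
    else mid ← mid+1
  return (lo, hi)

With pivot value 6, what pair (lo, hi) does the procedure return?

(0, 4)

pivot = 6; lo=0, mid=0, hi=8
nums[mid]=6=6: mid=1
nums[mid]=7>6: swap nums[1],nums[8]; hi=7 → [6,7,6,7,6,6,6,9,7]
nums[mid]=7>6: swap nums[1],nums[7]; hi=6 → [6,9,6,7,6,6,6,7,7]
nums[mid]=9>6: swap nums[1],nums[6]; hi=5 → [6,6,6,7,6,6,9,7,7]
nums[mid]=6=6: mid=2
nums[mid]=6=6: mid=3
nums[mid]=7>6: swap nums[3],nums[5]; hi=4 → [6,6,6,6,6,7,9,7,7]
nums[mid]=6=6: mid=4
nums[mid]=6=6: mid=5
end: lo=0, hi=4; nums = [6,6,6,6,6,7,9,7,7]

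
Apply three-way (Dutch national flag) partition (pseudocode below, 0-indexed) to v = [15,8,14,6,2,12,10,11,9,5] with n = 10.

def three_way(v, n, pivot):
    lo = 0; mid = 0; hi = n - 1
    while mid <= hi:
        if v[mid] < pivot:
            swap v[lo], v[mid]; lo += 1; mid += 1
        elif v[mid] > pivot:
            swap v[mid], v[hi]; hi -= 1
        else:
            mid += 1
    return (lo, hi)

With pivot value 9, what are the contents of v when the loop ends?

[5,8,6,2,9,10,11,12,14,15]

pivot = 9; lo=0, mid=0, hi=9
v[mid]=15>9: swap v[0],v[9]; hi=8 → [5,8,14,6,2,12,10,11,9,15]
v[mid]=5<9: swap v[0],v[0]; lo=1,mid=1 → [5,8,14,6,2,12,10,11,9,15]
v[mid]=8<9: swap v[1],v[1]; lo=2,mid=2 → [5,8,14,6,2,12,10,11,9,15]
v[mid]=14>9: swap v[2],v[8]; hi=7 → [5,8,9,6,2,12,10,11,14,15]
v[mid]=9=9: mid=3
v[mid]=6<9: swap v[2],v[3]; lo=3,mid=4 → [5,8,6,9,2,12,10,11,14,15]
v[mid]=2<9: swap v[3],v[4]; lo=4,mid=5 → [5,8,6,2,9,12,10,11,14,15]
v[mid]=12>9: swap v[5],v[7]; hi=6 → [5,8,6,2,9,11,10,12,14,15]
v[mid]=11>9: swap v[5],v[6]; hi=5 → [5,8,6,2,9,10,11,12,14,15]
v[mid]=10>9: swap v[5],v[5]; hi=4 → [5,8,6,2,9,10,11,12,14,15]
end: lo=4, hi=4; v = [5,8,6,2,9,10,11,12,14,15]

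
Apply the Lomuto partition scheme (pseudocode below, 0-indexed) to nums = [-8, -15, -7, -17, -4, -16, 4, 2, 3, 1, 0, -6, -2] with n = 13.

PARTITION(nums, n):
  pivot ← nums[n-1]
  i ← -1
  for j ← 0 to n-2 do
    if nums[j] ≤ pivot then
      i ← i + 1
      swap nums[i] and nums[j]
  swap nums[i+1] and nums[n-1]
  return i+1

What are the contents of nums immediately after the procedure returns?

[-8, -15, -7, -17, -4, -16, -6, -2, 3, 1, 0, 4, 2]

pivot=-2, i=-1
j=0: -8≤-2, i=0, swap(0,0) ⇒ [-8, -15, -7, -17, -4, -16, 4, 2, 3, 1, 0, -6, -2]
j=1: -15≤-2, i=1, swap(1,1) ⇒ [-8, -15, -7, -17, -4, -16, 4, 2, 3, 1, 0, -6, -2]
j=2: -7≤-2, i=2, swap(2,2) ⇒ [-8, -15, -7, -17, -4, -16, 4, 2, 3, 1, 0, -6, -2]
j=3: -17≤-2, i=3, swap(3,3) ⇒ [-8, -15, -7, -17, -4, -16, 4, 2, 3, 1, 0, -6, -2]
j=4: -4≤-2, i=4, swap(4,4) ⇒ [-8, -15, -7, -17, -4, -16, 4, 2, 3, 1, 0, -6, -2]
j=5: -16≤-2, i=5, swap(5,5) ⇒ [-8, -15, -7, -17, -4, -16, 4, 2, 3, 1, 0, -6, -2]
j=6: 4>-2, skip
j=7: 2>-2, skip
j=8: 3>-2, skip
j=9: 1>-2, skip
j=10: 0>-2, skip
j=11: -6≤-2, i=6, swap(6,11) ⇒ [-8, -15, -7, -17, -4, -16, -6, 2, 3, 1, 0, 4, -2]
swap(7,12) ⇒ [-8, -15, -7, -17, -4, -16, -6, -2, 3, 1, 0, 4, 2]; return 7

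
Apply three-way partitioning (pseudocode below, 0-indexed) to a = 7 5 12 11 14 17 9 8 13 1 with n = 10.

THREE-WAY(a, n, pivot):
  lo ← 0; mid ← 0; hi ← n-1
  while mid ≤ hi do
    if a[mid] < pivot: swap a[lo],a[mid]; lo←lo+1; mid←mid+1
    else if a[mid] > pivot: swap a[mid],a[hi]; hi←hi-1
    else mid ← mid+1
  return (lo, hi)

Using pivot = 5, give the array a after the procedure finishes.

pivot = 5; lo=0, mid=0, hi=9
a[mid]=7>5: swap a[0],a[9]; hi=8 → 1 5 12 11 14 17 9 8 13 7
a[mid]=1<5: swap a[0],a[0]; lo=1,mid=1 → 1 5 12 11 14 17 9 8 13 7
a[mid]=5=5: mid=2
a[mid]=12>5: swap a[2],a[8]; hi=7 → 1 5 13 11 14 17 9 8 12 7
a[mid]=13>5: swap a[2],a[7]; hi=6 → 1 5 8 11 14 17 9 13 12 7
a[mid]=8>5: swap a[2],a[6]; hi=5 → 1 5 9 11 14 17 8 13 12 7
a[mid]=9>5: swap a[2],a[5]; hi=4 → 1 5 17 11 14 9 8 13 12 7
a[mid]=17>5: swap a[2],a[4]; hi=3 → 1 5 14 11 17 9 8 13 12 7
a[mid]=14>5: swap a[2],a[3]; hi=2 → 1 5 11 14 17 9 8 13 12 7
a[mid]=11>5: swap a[2],a[2]; hi=1 → 1 5 11 14 17 9 8 13 12 7
end: lo=1, hi=1; a = 1 5 11 14 17 9 8 13 12 7

1 5 11 14 17 9 8 13 12 7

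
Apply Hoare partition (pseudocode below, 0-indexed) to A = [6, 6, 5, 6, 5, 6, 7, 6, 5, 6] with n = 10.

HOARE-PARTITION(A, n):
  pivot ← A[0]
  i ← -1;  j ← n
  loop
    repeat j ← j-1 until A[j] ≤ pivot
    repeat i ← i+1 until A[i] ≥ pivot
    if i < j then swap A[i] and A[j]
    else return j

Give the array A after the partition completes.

pivot = A[0] = 6; i = -1, j = 10
j→9 (A[9]=6≤6), i→0 (A[0]=6≥6); i<j, swap → [6, 6, 5, 6, 5, 6, 7, 6, 5, 6]
j→8 (A[8]=5≤6), i→1 (A[1]=6≥6); i<j, swap → [6, 5, 5, 6, 5, 6, 7, 6, 6, 6]
j→7 (A[7]=6≤6), i→3 (A[3]=6≥6); i<j, swap → [6, 5, 5, 6, 5, 6, 7, 6, 6, 6]
j→5, i→5; i≥j, return j=5. A = [6, 5, 5, 6, 5, 6, 7, 6, 6, 6]

[6, 5, 5, 6, 5, 6, 7, 6, 6, 6]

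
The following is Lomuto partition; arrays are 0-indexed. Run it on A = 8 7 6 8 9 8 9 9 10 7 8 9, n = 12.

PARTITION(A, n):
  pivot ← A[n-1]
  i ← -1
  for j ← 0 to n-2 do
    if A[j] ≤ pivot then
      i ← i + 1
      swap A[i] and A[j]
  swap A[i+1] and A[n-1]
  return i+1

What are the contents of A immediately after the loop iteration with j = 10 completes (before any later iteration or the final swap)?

pivot=9, i=-1
j=0: 8≤9, i=0, swap(0,0) ⇒ 8 7 6 8 9 8 9 9 10 7 8 9
j=1: 7≤9, i=1, swap(1,1) ⇒ 8 7 6 8 9 8 9 9 10 7 8 9
j=2: 6≤9, i=2, swap(2,2) ⇒ 8 7 6 8 9 8 9 9 10 7 8 9
j=3: 8≤9, i=3, swap(3,3) ⇒ 8 7 6 8 9 8 9 9 10 7 8 9
j=4: 9≤9, i=4, swap(4,4) ⇒ 8 7 6 8 9 8 9 9 10 7 8 9
j=5: 8≤9, i=5, swap(5,5) ⇒ 8 7 6 8 9 8 9 9 10 7 8 9
j=6: 9≤9, i=6, swap(6,6) ⇒ 8 7 6 8 9 8 9 9 10 7 8 9
j=7: 9≤9, i=7, swap(7,7) ⇒ 8 7 6 8 9 8 9 9 10 7 8 9
j=8: 10>9, skip
j=9: 7≤9, i=8, swap(8,9) ⇒ 8 7 6 8 9 8 9 9 7 10 8 9
j=10: 8≤9, i=9, swap(9,10) ⇒ 8 7 6 8 9 8 9 9 7 8 10 9
(after j=10) A = 8 7 6 8 9 8 9 9 7 8 10 9

8 7 6 8 9 8 9 9 7 8 10 9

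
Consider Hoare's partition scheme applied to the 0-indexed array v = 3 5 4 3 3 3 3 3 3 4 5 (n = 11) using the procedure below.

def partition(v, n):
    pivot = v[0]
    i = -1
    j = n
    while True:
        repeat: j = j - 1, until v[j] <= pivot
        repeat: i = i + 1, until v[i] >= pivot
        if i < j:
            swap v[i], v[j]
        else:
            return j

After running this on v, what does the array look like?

pivot=3
j stops at 8 (3), i stops at 0 (3); swap ⇒ 3 5 4 3 3 3 3 3 3 4 5
j stops at 7 (3), i stops at 1 (5); swap ⇒ 3 3 4 3 3 3 3 5 3 4 5
j stops at 6 (3), i stops at 2 (4); swap ⇒ 3 3 3 3 3 3 4 5 3 4 5
j stops at 5 (3), i stops at 3 (3); swap ⇒ 3 3 3 3 3 3 4 5 3 4 5
j stops at 4, i stops at 4; i≥j ⇒ return 4. v=3 3 3 3 3 3 4 5 3 4 5

3 3 3 3 3 3 4 5 3 4 5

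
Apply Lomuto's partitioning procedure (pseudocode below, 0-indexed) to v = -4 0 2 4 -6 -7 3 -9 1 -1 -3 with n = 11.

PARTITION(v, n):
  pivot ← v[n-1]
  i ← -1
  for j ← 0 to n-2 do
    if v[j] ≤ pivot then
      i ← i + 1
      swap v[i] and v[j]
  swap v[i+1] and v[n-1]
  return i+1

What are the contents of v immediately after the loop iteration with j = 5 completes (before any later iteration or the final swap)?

-4 -6 -7 4 0 2 3 -9 1 -1 -3

pivot = v[10] = -3; i = -1
j=0: v[0]=-4 ≤ -3 → i=0, swap v[0],v[0] (no change) → -4 0 2 4 -6 -7 3 -9 1 -1 -3
j=1: v[1]=0 > -3 → no swap
j=2: v[2]=2 > -3 → no swap
j=3: v[3]=4 > -3 → no swap
j=4: v[4]=-6 ≤ -3 → i=1, swap v[1],v[4] → -4 -6 2 4 0 -7 3 -9 1 -1 -3
j=5: v[5]=-7 ≤ -3 → i=2, swap v[2],v[5] → -4 -6 -7 4 0 2 3 -9 1 -1 -3
(after j=5) v = -4 -6 -7 4 0 2 3 -9 1 -1 -3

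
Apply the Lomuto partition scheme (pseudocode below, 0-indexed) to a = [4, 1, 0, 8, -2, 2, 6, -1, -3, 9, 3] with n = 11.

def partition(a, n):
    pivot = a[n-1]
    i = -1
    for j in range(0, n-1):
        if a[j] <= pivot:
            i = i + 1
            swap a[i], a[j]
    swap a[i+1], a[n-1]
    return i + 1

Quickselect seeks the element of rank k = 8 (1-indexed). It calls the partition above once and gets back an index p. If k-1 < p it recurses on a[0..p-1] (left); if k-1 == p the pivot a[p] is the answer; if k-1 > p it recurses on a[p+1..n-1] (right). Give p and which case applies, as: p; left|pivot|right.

6; right

pivot=3, i=-1
j=0: 4>3, skip
j=1: 1≤3, i=0, swap(0,1) ⇒ [1, 4, 0, 8, -2, 2, 6, -1, -3, 9, 3]
j=2: 0≤3, i=1, swap(1,2) ⇒ [1, 0, 4, 8, -2, 2, 6, -1, -3, 9, 3]
j=3: 8>3, skip
j=4: -2≤3, i=2, swap(2,4) ⇒ [1, 0, -2, 8, 4, 2, 6, -1, -3, 9, 3]
j=5: 2≤3, i=3, swap(3,5) ⇒ [1, 0, -2, 2, 4, 8, 6, -1, -3, 9, 3]
j=6: 6>3, skip
j=7: -1≤3, i=4, swap(4,7) ⇒ [1, 0, -2, 2, -1, 8, 6, 4, -3, 9, 3]
j=8: -3≤3, i=5, swap(5,8) ⇒ [1, 0, -2, 2, -1, -3, 6, 4, 8, 9, 3]
j=9: 9>3, skip
swap(6,10) ⇒ [1, 0, -2, 2, -1, -3, 3, 4, 8, 9, 6]; return 6
p = 6; k-1 = 7 > 6 ⇒ right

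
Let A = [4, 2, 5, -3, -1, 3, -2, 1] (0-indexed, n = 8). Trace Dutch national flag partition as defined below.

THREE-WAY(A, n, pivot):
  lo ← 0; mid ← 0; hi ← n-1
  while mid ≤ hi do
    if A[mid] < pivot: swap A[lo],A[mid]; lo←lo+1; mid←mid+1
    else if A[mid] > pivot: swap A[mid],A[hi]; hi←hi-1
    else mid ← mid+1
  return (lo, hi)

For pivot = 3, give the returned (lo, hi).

(5, 5)

lo=0 mid=0 hi=7
4>3: swap(0,7), hi=6 ⇒ [1, 2, 5, -3, -1, 3, -2, 4]
1<3: swap(0,0), lo=1 mid=1 ⇒ [1, 2, 5, -3, -1, 3, -2, 4]
2<3: swap(1,1), lo=2 mid=2 ⇒ [1, 2, 5, -3, -1, 3, -2, 4]
5>3: swap(2,6), hi=5 ⇒ [1, 2, -2, -3, -1, 3, 5, 4]
-2<3: swap(2,2), lo=3 mid=3 ⇒ [1, 2, -2, -3, -1, 3, 5, 4]
-3<3: swap(3,3), lo=4 mid=4 ⇒ [1, 2, -2, -3, -1, 3, 5, 4]
-1<3: swap(4,4), lo=5 mid=5 ⇒ [1, 2, -2, -3, -1, 3, 5, 4]
3=3: mid=6
done. lo=5 hi=5; A=[1, 2, -2, -3, -1, 3, 5, 4]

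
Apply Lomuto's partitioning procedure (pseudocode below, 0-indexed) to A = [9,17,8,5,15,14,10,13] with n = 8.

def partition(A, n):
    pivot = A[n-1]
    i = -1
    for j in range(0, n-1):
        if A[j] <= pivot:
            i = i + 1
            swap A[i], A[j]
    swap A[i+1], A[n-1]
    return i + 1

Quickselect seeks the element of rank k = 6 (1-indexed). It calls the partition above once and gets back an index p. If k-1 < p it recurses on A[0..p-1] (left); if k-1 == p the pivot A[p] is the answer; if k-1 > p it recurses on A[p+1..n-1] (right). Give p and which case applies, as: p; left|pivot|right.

pivot = A[7] = 13; i = -1
j=0: A[0]=9 ≤ 13 → i=0, swap A[0],A[0] (no change) → [9,17,8,5,15,14,10,13]
j=1: A[1]=17 > 13 → no swap
j=2: A[2]=8 ≤ 13 → i=1, swap A[1],A[2] → [9,8,17,5,15,14,10,13]
j=3: A[3]=5 ≤ 13 → i=2, swap A[2],A[3] → [9,8,5,17,15,14,10,13]
j=4: A[4]=15 > 13 → no swap
j=5: A[5]=14 > 13 → no swap
j=6: A[6]=10 ≤ 13 → i=3, swap A[3],A[6] → [9,8,5,10,15,14,17,13]
final swap A[4],A[7] → [9,8,5,10,13,14,17,15]; return 4
p = 4; k-1 = 5 > 4 ⇒ right

4; right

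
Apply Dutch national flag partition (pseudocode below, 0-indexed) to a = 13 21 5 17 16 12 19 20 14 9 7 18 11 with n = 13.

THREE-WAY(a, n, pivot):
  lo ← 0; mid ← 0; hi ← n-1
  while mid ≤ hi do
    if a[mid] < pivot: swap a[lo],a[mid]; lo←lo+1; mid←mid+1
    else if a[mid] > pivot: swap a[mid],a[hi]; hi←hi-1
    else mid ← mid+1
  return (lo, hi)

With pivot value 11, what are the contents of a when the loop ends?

7 5 9 11 12 19 20 14 16 17 18 21 13

pivot = 11; lo=0, mid=0, hi=12
a[mid]=13>11: swap a[0],a[12]; hi=11 → 11 21 5 17 16 12 19 20 14 9 7 18 13
a[mid]=11=11: mid=1
a[mid]=21>11: swap a[1],a[11]; hi=10 → 11 18 5 17 16 12 19 20 14 9 7 21 13
a[mid]=18>11: swap a[1],a[10]; hi=9 → 11 7 5 17 16 12 19 20 14 9 18 21 13
a[mid]=7<11: swap a[0],a[1]; lo=1,mid=2 → 7 11 5 17 16 12 19 20 14 9 18 21 13
a[mid]=5<11: swap a[1],a[2]; lo=2,mid=3 → 7 5 11 17 16 12 19 20 14 9 18 21 13
a[mid]=17>11: swap a[3],a[9]; hi=8 → 7 5 11 9 16 12 19 20 14 17 18 21 13
a[mid]=9<11: swap a[2],a[3]; lo=3,mid=4 → 7 5 9 11 16 12 19 20 14 17 18 21 13
a[mid]=16>11: swap a[4],a[8]; hi=7 → 7 5 9 11 14 12 19 20 16 17 18 21 13
a[mid]=14>11: swap a[4],a[7]; hi=6 → 7 5 9 11 20 12 19 14 16 17 18 21 13
a[mid]=20>11: swap a[4],a[6]; hi=5 → 7 5 9 11 19 12 20 14 16 17 18 21 13
a[mid]=19>11: swap a[4],a[5]; hi=4 → 7 5 9 11 12 19 20 14 16 17 18 21 13
a[mid]=12>11: swap a[4],a[4]; hi=3 → 7 5 9 11 12 19 20 14 16 17 18 21 13
end: lo=3, hi=3; a = 7 5 9 11 12 19 20 14 16 17 18 21 13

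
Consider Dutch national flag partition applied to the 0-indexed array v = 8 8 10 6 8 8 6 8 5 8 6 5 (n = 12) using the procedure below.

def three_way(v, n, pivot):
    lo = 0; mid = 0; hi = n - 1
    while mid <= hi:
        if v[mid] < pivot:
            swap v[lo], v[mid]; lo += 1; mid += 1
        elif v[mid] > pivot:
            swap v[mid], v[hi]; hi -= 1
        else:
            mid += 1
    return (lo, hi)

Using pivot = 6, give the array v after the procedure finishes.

5 5 6 6 6 8 8 8 8 10 8 8

lo=0 mid=0 hi=11
8>6: swap(0,11), hi=10 ⇒ 5 8 10 6 8 8 6 8 5 8 6 8
5<6: swap(0,0), lo=1 mid=1 ⇒ 5 8 10 6 8 8 6 8 5 8 6 8
8>6: swap(1,10), hi=9 ⇒ 5 6 10 6 8 8 6 8 5 8 8 8
6=6: mid=2
10>6: swap(2,9), hi=8 ⇒ 5 6 8 6 8 8 6 8 5 10 8 8
8>6: swap(2,8), hi=7 ⇒ 5 6 5 6 8 8 6 8 8 10 8 8
5<6: swap(1,2), lo=2 mid=3 ⇒ 5 5 6 6 8 8 6 8 8 10 8 8
6=6: mid=4
8>6: swap(4,7), hi=6 ⇒ 5 5 6 6 8 8 6 8 8 10 8 8
8>6: swap(4,6), hi=5 ⇒ 5 5 6 6 6 8 8 8 8 10 8 8
6=6: mid=5
8>6: swap(5,5), hi=4 ⇒ 5 5 6 6 6 8 8 8 8 10 8 8
done. lo=2 hi=4; v=5 5 6 6 6 8 8 8 8 10 8 8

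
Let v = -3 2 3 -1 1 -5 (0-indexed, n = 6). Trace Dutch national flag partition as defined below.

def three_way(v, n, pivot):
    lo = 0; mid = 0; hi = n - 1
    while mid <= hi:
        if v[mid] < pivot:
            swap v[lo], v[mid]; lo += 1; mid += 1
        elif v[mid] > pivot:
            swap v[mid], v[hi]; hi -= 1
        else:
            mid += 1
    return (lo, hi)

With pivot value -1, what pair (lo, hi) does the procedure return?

(2, 2)

lo=0 mid=0 hi=5
-3<-1: swap(0,0), lo=1 mid=1 ⇒ -3 2 3 -1 1 -5
2>-1: swap(1,5), hi=4 ⇒ -3 -5 3 -1 1 2
-5<-1: swap(1,1), lo=2 mid=2 ⇒ -3 -5 3 -1 1 2
3>-1: swap(2,4), hi=3 ⇒ -3 -5 1 -1 3 2
1>-1: swap(2,3), hi=2 ⇒ -3 -5 -1 1 3 2
-1=-1: mid=3
done. lo=2 hi=2; v=-3 -5 -1 1 3 2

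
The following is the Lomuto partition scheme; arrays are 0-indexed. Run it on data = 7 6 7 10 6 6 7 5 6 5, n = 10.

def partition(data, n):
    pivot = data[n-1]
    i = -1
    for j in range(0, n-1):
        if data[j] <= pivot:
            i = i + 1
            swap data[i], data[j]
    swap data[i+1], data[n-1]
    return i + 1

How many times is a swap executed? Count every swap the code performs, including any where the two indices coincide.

2

pivot=5, i=-1
j=0: 7>5, skip
j=1: 6>5, skip
j=2: 7>5, skip
j=3: 10>5, skip
j=4: 6>5, skip
j=5: 6>5, skip
j=6: 7>5, skip
j=7: 5≤5, i=0, swap(0,7) ⇒ 5 6 7 10 6 6 7 7 6 5
j=8: 6>5, skip
swap(1,9) ⇒ 5 5 7 10 6 6 7 7 6 6; return 1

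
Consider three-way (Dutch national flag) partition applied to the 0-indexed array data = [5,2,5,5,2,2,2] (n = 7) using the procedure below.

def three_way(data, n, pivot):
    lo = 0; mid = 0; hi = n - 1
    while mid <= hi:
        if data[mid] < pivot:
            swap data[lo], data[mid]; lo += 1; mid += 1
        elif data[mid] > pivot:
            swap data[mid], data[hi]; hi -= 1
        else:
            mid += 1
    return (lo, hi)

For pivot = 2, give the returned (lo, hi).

lo=0 mid=0 hi=6
5>2: swap(0,6), hi=5 ⇒ [2,2,5,5,2,2,5]
2=2: mid=1
2=2: mid=2
5>2: swap(2,5), hi=4 ⇒ [2,2,2,5,2,5,5]
2=2: mid=3
5>2: swap(3,4), hi=3 ⇒ [2,2,2,2,5,5,5]
2=2: mid=4
done. lo=0 hi=3; data=[2,2,2,2,5,5,5]

(0, 3)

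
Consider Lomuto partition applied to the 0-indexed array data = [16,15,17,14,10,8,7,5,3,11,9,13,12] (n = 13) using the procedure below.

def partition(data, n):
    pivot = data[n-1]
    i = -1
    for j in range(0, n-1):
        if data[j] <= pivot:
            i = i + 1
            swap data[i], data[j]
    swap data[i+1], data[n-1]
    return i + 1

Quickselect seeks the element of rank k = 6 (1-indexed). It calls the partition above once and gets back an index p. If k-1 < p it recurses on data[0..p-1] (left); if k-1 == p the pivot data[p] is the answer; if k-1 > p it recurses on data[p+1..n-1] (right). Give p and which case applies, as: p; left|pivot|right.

7; left

pivot=12, i=-1
j=0: 16>12, skip
j=1: 15>12, skip
j=2: 17>12, skip
j=3: 14>12, skip
j=4: 10≤12, i=0, swap(0,4) ⇒ [10,15,17,14,16,8,7,5,3,11,9,13,12]
j=5: 8≤12, i=1, swap(1,5) ⇒ [10,8,17,14,16,15,7,5,3,11,9,13,12]
j=6: 7≤12, i=2, swap(2,6) ⇒ [10,8,7,14,16,15,17,5,3,11,9,13,12]
j=7: 5≤12, i=3, swap(3,7) ⇒ [10,8,7,5,16,15,17,14,3,11,9,13,12]
j=8: 3≤12, i=4, swap(4,8) ⇒ [10,8,7,5,3,15,17,14,16,11,9,13,12]
j=9: 11≤12, i=5, swap(5,9) ⇒ [10,8,7,5,3,11,17,14,16,15,9,13,12]
j=10: 9≤12, i=6, swap(6,10) ⇒ [10,8,7,5,3,11,9,14,16,15,17,13,12]
j=11: 13>12, skip
swap(7,12) ⇒ [10,8,7,5,3,11,9,12,16,15,17,13,14]; return 7
p = 7; k-1 = 5 < 7 ⇒ left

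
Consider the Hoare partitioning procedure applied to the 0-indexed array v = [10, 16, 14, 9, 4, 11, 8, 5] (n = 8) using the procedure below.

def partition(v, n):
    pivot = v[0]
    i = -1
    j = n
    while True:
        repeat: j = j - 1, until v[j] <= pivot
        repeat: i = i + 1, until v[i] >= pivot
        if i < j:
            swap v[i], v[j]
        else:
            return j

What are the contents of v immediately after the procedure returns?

[5, 8, 4, 9, 14, 11, 16, 10]

pivot=10
j stops at 7 (5), i stops at 0 (10); swap ⇒ [5, 16, 14, 9, 4, 11, 8, 10]
j stops at 6 (8), i stops at 1 (16); swap ⇒ [5, 8, 14, 9, 4, 11, 16, 10]
j stops at 4 (4), i stops at 2 (14); swap ⇒ [5, 8, 4, 9, 14, 11, 16, 10]
j stops at 3, i stops at 4; i≥j ⇒ return 3. v=[5, 8, 4, 9, 14, 11, 16, 10]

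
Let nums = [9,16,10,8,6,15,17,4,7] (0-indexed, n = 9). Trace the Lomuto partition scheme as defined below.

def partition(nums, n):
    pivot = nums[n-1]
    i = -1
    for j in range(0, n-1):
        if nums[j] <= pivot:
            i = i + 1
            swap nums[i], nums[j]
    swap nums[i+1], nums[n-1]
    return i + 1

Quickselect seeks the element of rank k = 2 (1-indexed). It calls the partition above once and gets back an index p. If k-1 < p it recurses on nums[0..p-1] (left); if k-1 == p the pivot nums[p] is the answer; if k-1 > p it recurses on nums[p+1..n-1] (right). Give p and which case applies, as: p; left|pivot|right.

2; left

pivot=7, i=-1
j=0: 9>7, skip
j=1: 16>7, skip
j=2: 10>7, skip
j=3: 8>7, skip
j=4: 6≤7, i=0, swap(0,4) ⇒ [6,16,10,8,9,15,17,4,7]
j=5: 15>7, skip
j=6: 17>7, skip
j=7: 4≤7, i=1, swap(1,7) ⇒ [6,4,10,8,9,15,17,16,7]
swap(2,8) ⇒ [6,4,7,8,9,15,17,16,10]; return 2
p = 2; k-1 = 1 < 2 ⇒ left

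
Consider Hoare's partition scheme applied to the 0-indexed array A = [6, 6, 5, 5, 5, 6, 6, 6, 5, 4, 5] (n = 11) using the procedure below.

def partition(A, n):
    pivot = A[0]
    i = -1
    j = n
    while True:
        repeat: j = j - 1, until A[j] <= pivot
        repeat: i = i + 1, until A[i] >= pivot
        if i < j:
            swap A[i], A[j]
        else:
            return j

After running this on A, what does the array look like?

pivot=6
j stops at 10 (5), i stops at 0 (6); swap ⇒ [5, 6, 5, 5, 5, 6, 6, 6, 5, 4, 6]
j stops at 9 (4), i stops at 1 (6); swap ⇒ [5, 4, 5, 5, 5, 6, 6, 6, 5, 6, 6]
j stops at 8 (5), i stops at 5 (6); swap ⇒ [5, 4, 5, 5, 5, 5, 6, 6, 6, 6, 6]
j stops at 7 (6), i stops at 6 (6); swap ⇒ [5, 4, 5, 5, 5, 5, 6, 6, 6, 6, 6]
j stops at 6, i stops at 7; i≥j ⇒ return 6. A=[5, 4, 5, 5, 5, 5, 6, 6, 6, 6, 6]

[5, 4, 5, 5, 5, 5, 6, 6, 6, 6, 6]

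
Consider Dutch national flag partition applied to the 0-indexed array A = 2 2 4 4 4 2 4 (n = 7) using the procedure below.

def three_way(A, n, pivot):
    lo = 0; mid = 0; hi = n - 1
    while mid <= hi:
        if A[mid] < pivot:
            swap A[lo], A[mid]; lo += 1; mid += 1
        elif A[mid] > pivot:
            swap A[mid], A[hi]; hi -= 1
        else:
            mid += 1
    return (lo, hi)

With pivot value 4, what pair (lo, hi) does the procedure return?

(3, 6)

pivot = 4; lo=0, mid=0, hi=6
A[mid]=2<4: swap A[0],A[0]; lo=1,mid=1 → 2 2 4 4 4 2 4
A[mid]=2<4: swap A[1],A[1]; lo=2,mid=2 → 2 2 4 4 4 2 4
A[mid]=4=4: mid=3
A[mid]=4=4: mid=4
A[mid]=4=4: mid=5
A[mid]=2<4: swap A[2],A[5]; lo=3,mid=6 → 2 2 2 4 4 4 4
A[mid]=4=4: mid=7
end: lo=3, hi=6; A = 2 2 2 4 4 4 4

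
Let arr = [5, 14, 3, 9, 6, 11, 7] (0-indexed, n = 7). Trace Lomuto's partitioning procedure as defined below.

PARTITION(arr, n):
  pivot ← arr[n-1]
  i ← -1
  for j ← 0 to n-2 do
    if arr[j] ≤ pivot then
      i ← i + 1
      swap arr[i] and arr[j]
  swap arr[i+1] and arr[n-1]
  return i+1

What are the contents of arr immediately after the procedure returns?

pivot=7, i=-1
j=0: 5≤7, i=0, swap(0,0) ⇒ [5, 14, 3, 9, 6, 11, 7]
j=1: 14>7, skip
j=2: 3≤7, i=1, swap(1,2) ⇒ [5, 3, 14, 9, 6, 11, 7]
j=3: 9>7, skip
j=4: 6≤7, i=2, swap(2,4) ⇒ [5, 3, 6, 9, 14, 11, 7]
j=5: 11>7, skip
swap(3,6) ⇒ [5, 3, 6, 7, 14, 11, 9]; return 3

[5, 3, 6, 7, 14, 11, 9]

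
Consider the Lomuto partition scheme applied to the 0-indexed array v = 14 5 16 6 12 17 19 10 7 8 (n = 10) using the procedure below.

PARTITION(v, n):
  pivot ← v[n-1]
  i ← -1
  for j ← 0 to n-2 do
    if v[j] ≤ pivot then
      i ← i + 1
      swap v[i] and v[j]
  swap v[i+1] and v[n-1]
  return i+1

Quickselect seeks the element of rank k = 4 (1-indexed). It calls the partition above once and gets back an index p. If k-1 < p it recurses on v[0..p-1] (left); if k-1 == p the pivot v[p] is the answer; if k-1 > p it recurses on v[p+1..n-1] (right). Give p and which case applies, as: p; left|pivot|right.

pivot=8, i=-1
j=0: 14>8, skip
j=1: 5≤8, i=0, swap(0,1) ⇒ 5 14 16 6 12 17 19 10 7 8
j=2: 16>8, skip
j=3: 6≤8, i=1, swap(1,3) ⇒ 5 6 16 14 12 17 19 10 7 8
j=4: 12>8, skip
j=5: 17>8, skip
j=6: 19>8, skip
j=7: 10>8, skip
j=8: 7≤8, i=2, swap(2,8) ⇒ 5 6 7 14 12 17 19 10 16 8
swap(3,9) ⇒ 5 6 7 8 12 17 19 10 16 14; return 3
p = 3; k-1 = 3 == 3 ⇒ pivot

3; pivot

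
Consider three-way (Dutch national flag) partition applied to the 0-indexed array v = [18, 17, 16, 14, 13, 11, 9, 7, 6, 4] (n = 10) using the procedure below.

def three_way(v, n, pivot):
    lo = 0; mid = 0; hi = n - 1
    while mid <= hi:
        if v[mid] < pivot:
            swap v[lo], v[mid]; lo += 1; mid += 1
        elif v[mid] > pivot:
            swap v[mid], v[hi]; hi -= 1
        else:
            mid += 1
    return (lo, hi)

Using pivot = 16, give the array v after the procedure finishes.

[4, 6, 14, 13, 11, 9, 7, 16, 17, 18]

lo=0 mid=0 hi=9
18>16: swap(0,9), hi=8 ⇒ [4, 17, 16, 14, 13, 11, 9, 7, 6, 18]
4<16: swap(0,0), lo=1 mid=1 ⇒ [4, 17, 16, 14, 13, 11, 9, 7, 6, 18]
17>16: swap(1,8), hi=7 ⇒ [4, 6, 16, 14, 13, 11, 9, 7, 17, 18]
6<16: swap(1,1), lo=2 mid=2 ⇒ [4, 6, 16, 14, 13, 11, 9, 7, 17, 18]
16=16: mid=3
14<16: swap(2,3), lo=3 mid=4 ⇒ [4, 6, 14, 16, 13, 11, 9, 7, 17, 18]
13<16: swap(3,4), lo=4 mid=5 ⇒ [4, 6, 14, 13, 16, 11, 9, 7, 17, 18]
11<16: swap(4,5), lo=5 mid=6 ⇒ [4, 6, 14, 13, 11, 16, 9, 7, 17, 18]
9<16: swap(5,6), lo=6 mid=7 ⇒ [4, 6, 14, 13, 11, 9, 16, 7, 17, 18]
7<16: swap(6,7), lo=7 mid=8 ⇒ [4, 6, 14, 13, 11, 9, 7, 16, 17, 18]
done. lo=7 hi=7; v=[4, 6, 14, 13, 11, 9, 7, 16, 17, 18]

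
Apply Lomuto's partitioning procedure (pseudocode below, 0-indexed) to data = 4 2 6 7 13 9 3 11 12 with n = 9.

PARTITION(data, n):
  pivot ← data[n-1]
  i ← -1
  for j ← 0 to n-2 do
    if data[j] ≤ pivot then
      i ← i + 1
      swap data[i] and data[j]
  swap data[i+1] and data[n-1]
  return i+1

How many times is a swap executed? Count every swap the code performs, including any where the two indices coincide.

pivot=12, i=-1
j=0: 4≤12, i=0, swap(0,0) ⇒ 4 2 6 7 13 9 3 11 12
j=1: 2≤12, i=1, swap(1,1) ⇒ 4 2 6 7 13 9 3 11 12
j=2: 6≤12, i=2, swap(2,2) ⇒ 4 2 6 7 13 9 3 11 12
j=3: 7≤12, i=3, swap(3,3) ⇒ 4 2 6 7 13 9 3 11 12
j=4: 13>12, skip
j=5: 9≤12, i=4, swap(4,5) ⇒ 4 2 6 7 9 13 3 11 12
j=6: 3≤12, i=5, swap(5,6) ⇒ 4 2 6 7 9 3 13 11 12
j=7: 11≤12, i=6, swap(6,7) ⇒ 4 2 6 7 9 3 11 13 12
swap(7,8) ⇒ 4 2 6 7 9 3 11 12 13; return 7

8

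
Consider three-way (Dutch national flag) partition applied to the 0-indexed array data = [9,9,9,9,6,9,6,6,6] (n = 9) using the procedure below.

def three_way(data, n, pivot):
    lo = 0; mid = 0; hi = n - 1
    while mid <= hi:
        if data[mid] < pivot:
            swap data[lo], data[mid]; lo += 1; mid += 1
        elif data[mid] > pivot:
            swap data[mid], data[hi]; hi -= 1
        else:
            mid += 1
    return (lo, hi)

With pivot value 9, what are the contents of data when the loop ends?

[6,6,6,6,9,9,9,9,9]

pivot = 9; lo=0, mid=0, hi=8
data[mid]=9=9: mid=1
data[mid]=9=9: mid=2
data[mid]=9=9: mid=3
data[mid]=9=9: mid=4
data[mid]=6<9: swap data[0],data[4]; lo=1,mid=5 → [6,9,9,9,9,9,6,6,6]
data[mid]=9=9: mid=6
data[mid]=6<9: swap data[1],data[6]; lo=2,mid=7 → [6,6,9,9,9,9,9,6,6]
data[mid]=6<9: swap data[2],data[7]; lo=3,mid=8 → [6,6,6,9,9,9,9,9,6]
data[mid]=6<9: swap data[3],data[8]; lo=4,mid=9 → [6,6,6,6,9,9,9,9,9]
end: lo=4, hi=8; data = [6,6,6,6,9,9,9,9,9]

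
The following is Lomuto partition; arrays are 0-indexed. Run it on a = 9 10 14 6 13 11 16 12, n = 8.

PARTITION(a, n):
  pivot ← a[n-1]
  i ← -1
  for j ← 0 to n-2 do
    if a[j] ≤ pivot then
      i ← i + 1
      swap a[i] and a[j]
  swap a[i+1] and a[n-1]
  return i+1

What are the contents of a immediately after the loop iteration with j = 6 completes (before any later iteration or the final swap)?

9 10 6 11 13 14 16 12

pivot=12, i=-1
j=0: 9≤12, i=0, swap(0,0) ⇒ 9 10 14 6 13 11 16 12
j=1: 10≤12, i=1, swap(1,1) ⇒ 9 10 14 6 13 11 16 12
j=2: 14>12, skip
j=3: 6≤12, i=2, swap(2,3) ⇒ 9 10 6 14 13 11 16 12
j=4: 13>12, skip
j=5: 11≤12, i=3, swap(3,5) ⇒ 9 10 6 11 13 14 16 12
j=6: 16>12, skip
(after j=6) a = 9 10 6 11 13 14 16 12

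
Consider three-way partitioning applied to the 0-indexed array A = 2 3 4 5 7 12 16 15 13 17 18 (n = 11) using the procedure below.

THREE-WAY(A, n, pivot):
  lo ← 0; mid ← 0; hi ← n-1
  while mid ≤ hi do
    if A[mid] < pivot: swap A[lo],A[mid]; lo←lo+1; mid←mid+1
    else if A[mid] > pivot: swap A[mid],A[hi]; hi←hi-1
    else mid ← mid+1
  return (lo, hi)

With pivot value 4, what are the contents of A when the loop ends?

2 3 4 7 12 16 15 13 17 18 5

pivot = 4; lo=0, mid=0, hi=10
A[mid]=2<4: swap A[0],A[0]; lo=1,mid=1 → 2 3 4 5 7 12 16 15 13 17 18
A[mid]=3<4: swap A[1],A[1]; lo=2,mid=2 → 2 3 4 5 7 12 16 15 13 17 18
A[mid]=4=4: mid=3
A[mid]=5>4: swap A[3],A[10]; hi=9 → 2 3 4 18 7 12 16 15 13 17 5
A[mid]=18>4: swap A[3],A[9]; hi=8 → 2 3 4 17 7 12 16 15 13 18 5
A[mid]=17>4: swap A[3],A[8]; hi=7 → 2 3 4 13 7 12 16 15 17 18 5
A[mid]=13>4: swap A[3],A[7]; hi=6 → 2 3 4 15 7 12 16 13 17 18 5
A[mid]=15>4: swap A[3],A[6]; hi=5 → 2 3 4 16 7 12 15 13 17 18 5
A[mid]=16>4: swap A[3],A[5]; hi=4 → 2 3 4 12 7 16 15 13 17 18 5
A[mid]=12>4: swap A[3],A[4]; hi=3 → 2 3 4 7 12 16 15 13 17 18 5
A[mid]=7>4: swap A[3],A[3]; hi=2 → 2 3 4 7 12 16 15 13 17 18 5
end: lo=2, hi=2; A = 2 3 4 7 12 16 15 13 17 18 5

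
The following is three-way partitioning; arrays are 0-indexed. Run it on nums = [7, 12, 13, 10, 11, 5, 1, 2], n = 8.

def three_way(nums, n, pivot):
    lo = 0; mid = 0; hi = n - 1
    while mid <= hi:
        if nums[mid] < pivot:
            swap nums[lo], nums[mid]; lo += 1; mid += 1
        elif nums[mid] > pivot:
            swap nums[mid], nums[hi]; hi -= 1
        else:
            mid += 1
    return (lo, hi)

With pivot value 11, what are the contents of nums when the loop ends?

[7, 2, 1, 10, 5, 11, 13, 12]

pivot = 11; lo=0, mid=0, hi=7
nums[mid]=7<11: swap nums[0],nums[0]; lo=1,mid=1 → [7, 12, 13, 10, 11, 5, 1, 2]
nums[mid]=12>11: swap nums[1],nums[7]; hi=6 → [7, 2, 13, 10, 11, 5, 1, 12]
nums[mid]=2<11: swap nums[1],nums[1]; lo=2,mid=2 → [7, 2, 13, 10, 11, 5, 1, 12]
nums[mid]=13>11: swap nums[2],nums[6]; hi=5 → [7, 2, 1, 10, 11, 5, 13, 12]
nums[mid]=1<11: swap nums[2],nums[2]; lo=3,mid=3 → [7, 2, 1, 10, 11, 5, 13, 12]
nums[mid]=10<11: swap nums[3],nums[3]; lo=4,mid=4 → [7, 2, 1, 10, 11, 5, 13, 12]
nums[mid]=11=11: mid=5
nums[mid]=5<11: swap nums[4],nums[5]; lo=5,mid=6 → [7, 2, 1, 10, 5, 11, 13, 12]
end: lo=5, hi=5; nums = [7, 2, 1, 10, 5, 11, 13, 12]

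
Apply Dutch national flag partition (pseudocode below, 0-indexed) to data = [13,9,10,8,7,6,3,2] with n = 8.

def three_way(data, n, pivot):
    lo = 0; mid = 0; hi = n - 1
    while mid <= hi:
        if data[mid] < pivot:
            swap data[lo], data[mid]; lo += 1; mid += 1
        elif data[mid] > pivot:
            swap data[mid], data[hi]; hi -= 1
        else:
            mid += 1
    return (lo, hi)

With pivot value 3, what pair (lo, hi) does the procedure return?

pivot = 3; lo=0, mid=0, hi=7
data[mid]=13>3: swap data[0],data[7]; hi=6 → [2,9,10,8,7,6,3,13]
data[mid]=2<3: swap data[0],data[0]; lo=1,mid=1 → [2,9,10,8,7,6,3,13]
data[mid]=9>3: swap data[1],data[6]; hi=5 → [2,3,10,8,7,6,9,13]
data[mid]=3=3: mid=2
data[mid]=10>3: swap data[2],data[5]; hi=4 → [2,3,6,8,7,10,9,13]
data[mid]=6>3: swap data[2],data[4]; hi=3 → [2,3,7,8,6,10,9,13]
data[mid]=7>3: swap data[2],data[3]; hi=2 → [2,3,8,7,6,10,9,13]
data[mid]=8>3: swap data[2],data[2]; hi=1 → [2,3,8,7,6,10,9,13]
end: lo=1, hi=1; data = [2,3,8,7,6,10,9,13]

(1, 1)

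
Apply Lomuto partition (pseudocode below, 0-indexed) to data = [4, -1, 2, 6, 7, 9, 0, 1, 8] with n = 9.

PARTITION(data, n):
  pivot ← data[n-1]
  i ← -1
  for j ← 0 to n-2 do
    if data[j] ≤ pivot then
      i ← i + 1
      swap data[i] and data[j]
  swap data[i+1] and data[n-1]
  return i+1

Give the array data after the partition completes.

[4, -1, 2, 6, 7, 0, 1, 8, 9]

pivot=8, i=-1
j=0: 4≤8, i=0, swap(0,0) ⇒ [4, -1, 2, 6, 7, 9, 0, 1, 8]
j=1: -1≤8, i=1, swap(1,1) ⇒ [4, -1, 2, 6, 7, 9, 0, 1, 8]
j=2: 2≤8, i=2, swap(2,2) ⇒ [4, -1, 2, 6, 7, 9, 0, 1, 8]
j=3: 6≤8, i=3, swap(3,3) ⇒ [4, -1, 2, 6, 7, 9, 0, 1, 8]
j=4: 7≤8, i=4, swap(4,4) ⇒ [4, -1, 2, 6, 7, 9, 0, 1, 8]
j=5: 9>8, skip
j=6: 0≤8, i=5, swap(5,6) ⇒ [4, -1, 2, 6, 7, 0, 9, 1, 8]
j=7: 1≤8, i=6, swap(6,7) ⇒ [4, -1, 2, 6, 7, 0, 1, 9, 8]
swap(7,8) ⇒ [4, -1, 2, 6, 7, 0, 1, 8, 9]; return 7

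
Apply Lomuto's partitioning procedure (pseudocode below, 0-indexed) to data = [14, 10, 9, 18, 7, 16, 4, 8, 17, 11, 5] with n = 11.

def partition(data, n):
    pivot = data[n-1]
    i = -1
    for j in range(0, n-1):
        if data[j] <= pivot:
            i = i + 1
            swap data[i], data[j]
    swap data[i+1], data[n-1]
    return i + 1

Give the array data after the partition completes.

pivot = data[10] = 5; i = -1
j=0: data[0]=14 > 5 → no swap
j=1: data[1]=10 > 5 → no swap
j=2: data[2]=9 > 5 → no swap
j=3: data[3]=18 > 5 → no swap
j=4: data[4]=7 > 5 → no swap
j=5: data[5]=16 > 5 → no swap
j=6: data[6]=4 ≤ 5 → i=0, swap data[0],data[6] → [4, 10, 9, 18, 7, 16, 14, 8, 17, 11, 5]
j=7: data[7]=8 > 5 → no swap
j=8: data[8]=17 > 5 → no swap
j=9: data[9]=11 > 5 → no swap
final swap data[1],data[10] → [4, 5, 9, 18, 7, 16, 14, 8, 17, 11, 10]; return 1

[4, 5, 9, 18, 7, 16, 14, 8, 17, 11, 10]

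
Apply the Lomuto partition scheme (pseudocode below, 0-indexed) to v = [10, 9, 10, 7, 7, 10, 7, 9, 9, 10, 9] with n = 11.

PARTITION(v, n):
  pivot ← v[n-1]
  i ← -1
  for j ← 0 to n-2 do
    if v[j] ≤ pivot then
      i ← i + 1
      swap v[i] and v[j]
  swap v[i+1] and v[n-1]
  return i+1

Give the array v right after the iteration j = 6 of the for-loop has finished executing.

[9, 7, 7, 7, 10, 10, 10, 9, 9, 10, 9]

pivot=9, i=-1
j=0: 10>9, skip
j=1: 9≤9, i=0, swap(0,1) ⇒ [9, 10, 10, 7, 7, 10, 7, 9, 9, 10, 9]
j=2: 10>9, skip
j=3: 7≤9, i=1, swap(1,3) ⇒ [9, 7, 10, 10, 7, 10, 7, 9, 9, 10, 9]
j=4: 7≤9, i=2, swap(2,4) ⇒ [9, 7, 7, 10, 10, 10, 7, 9, 9, 10, 9]
j=5: 10>9, skip
j=6: 7≤9, i=3, swap(3,6) ⇒ [9, 7, 7, 7, 10, 10, 10, 9, 9, 10, 9]
(after j=6) v = [9, 7, 7, 7, 10, 10, 10, 9, 9, 10, 9]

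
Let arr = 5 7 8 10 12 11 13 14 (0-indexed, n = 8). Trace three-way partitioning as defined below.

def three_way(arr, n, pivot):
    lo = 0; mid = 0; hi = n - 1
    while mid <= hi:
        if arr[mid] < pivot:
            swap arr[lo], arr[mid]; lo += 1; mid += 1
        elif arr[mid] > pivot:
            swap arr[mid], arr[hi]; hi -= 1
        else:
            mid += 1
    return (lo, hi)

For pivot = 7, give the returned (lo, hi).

(1, 1)

lo=0 mid=0 hi=7
5<7: swap(0,0), lo=1 mid=1 ⇒ 5 7 8 10 12 11 13 14
7=7: mid=2
8>7: swap(2,7), hi=6 ⇒ 5 7 14 10 12 11 13 8
14>7: swap(2,6), hi=5 ⇒ 5 7 13 10 12 11 14 8
13>7: swap(2,5), hi=4 ⇒ 5 7 11 10 12 13 14 8
11>7: swap(2,4), hi=3 ⇒ 5 7 12 10 11 13 14 8
12>7: swap(2,3), hi=2 ⇒ 5 7 10 12 11 13 14 8
10>7: swap(2,2), hi=1 ⇒ 5 7 10 12 11 13 14 8
done. lo=1 hi=1; arr=5 7 10 12 11 13 14 8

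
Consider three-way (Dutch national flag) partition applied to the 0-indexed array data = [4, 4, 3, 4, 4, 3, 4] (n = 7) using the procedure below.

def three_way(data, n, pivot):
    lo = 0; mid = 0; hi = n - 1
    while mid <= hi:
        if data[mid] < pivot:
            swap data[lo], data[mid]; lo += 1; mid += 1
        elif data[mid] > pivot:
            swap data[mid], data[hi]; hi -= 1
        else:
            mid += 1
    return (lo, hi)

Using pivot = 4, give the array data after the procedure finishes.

[3, 3, 4, 4, 4, 4, 4]

pivot = 4; lo=0, mid=0, hi=6
data[mid]=4=4: mid=1
data[mid]=4=4: mid=2
data[mid]=3<4: swap data[0],data[2]; lo=1,mid=3 → [3, 4, 4, 4, 4, 3, 4]
data[mid]=4=4: mid=4
data[mid]=4=4: mid=5
data[mid]=3<4: swap data[1],data[5]; lo=2,mid=6 → [3, 3, 4, 4, 4, 4, 4]
data[mid]=4=4: mid=7
end: lo=2, hi=6; data = [3, 3, 4, 4, 4, 4, 4]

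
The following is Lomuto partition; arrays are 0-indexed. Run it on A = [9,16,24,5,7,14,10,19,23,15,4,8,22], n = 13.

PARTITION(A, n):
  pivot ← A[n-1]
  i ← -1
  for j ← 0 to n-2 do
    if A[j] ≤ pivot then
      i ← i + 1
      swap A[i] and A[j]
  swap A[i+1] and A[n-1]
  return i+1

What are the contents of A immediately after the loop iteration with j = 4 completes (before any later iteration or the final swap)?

pivot = A[12] = 22; i = -1
j=0: A[0]=9 ≤ 22 → i=0, swap A[0],A[0] (no change) → [9,16,24,5,7,14,10,19,23,15,4,8,22]
j=1: A[1]=16 ≤ 22 → i=1, swap A[1],A[1] (no change) → [9,16,24,5,7,14,10,19,23,15,4,8,22]
j=2: A[2]=24 > 22 → no swap
j=3: A[3]=5 ≤ 22 → i=2, swap A[2],A[3] → [9,16,5,24,7,14,10,19,23,15,4,8,22]
j=4: A[4]=7 ≤ 22 → i=3, swap A[3],A[4] → [9,16,5,7,24,14,10,19,23,15,4,8,22]
(after j=4) A = [9,16,5,7,24,14,10,19,23,15,4,8,22]

[9,16,5,7,24,14,10,19,23,15,4,8,22]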